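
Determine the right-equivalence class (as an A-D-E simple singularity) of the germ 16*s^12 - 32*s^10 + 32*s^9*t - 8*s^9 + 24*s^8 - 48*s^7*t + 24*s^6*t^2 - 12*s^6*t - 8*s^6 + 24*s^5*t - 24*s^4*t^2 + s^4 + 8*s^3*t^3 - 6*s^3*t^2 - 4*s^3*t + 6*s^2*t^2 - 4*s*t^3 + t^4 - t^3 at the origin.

E_6

The Hessian of f at 0 has rank 0. Corank 2; j^3 = -t^3 is a perfect cube, so E-series; the 4-jet and mu = 6 give E_6.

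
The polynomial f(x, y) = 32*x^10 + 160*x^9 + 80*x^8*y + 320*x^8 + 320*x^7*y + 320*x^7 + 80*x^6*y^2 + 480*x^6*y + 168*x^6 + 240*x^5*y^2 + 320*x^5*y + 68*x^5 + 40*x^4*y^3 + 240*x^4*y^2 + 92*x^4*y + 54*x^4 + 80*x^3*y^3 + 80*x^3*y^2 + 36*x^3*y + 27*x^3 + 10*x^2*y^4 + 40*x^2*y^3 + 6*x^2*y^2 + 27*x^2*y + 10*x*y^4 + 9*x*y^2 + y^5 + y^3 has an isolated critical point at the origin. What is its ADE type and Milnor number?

Type E_8, Milnor number mu = 8.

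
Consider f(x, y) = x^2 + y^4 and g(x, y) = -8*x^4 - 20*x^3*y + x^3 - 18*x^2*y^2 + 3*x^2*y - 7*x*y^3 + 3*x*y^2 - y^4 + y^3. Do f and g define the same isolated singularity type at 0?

No.

The Hessian of f at 0 has rank 1. Corank 1: A-series; mu = 3 gives A_3. The Hessian of g at 0 has rank 0. Corank 2; j^3 = (x + y)^3 is a perfect cube, so E-series; the 4-jet and mu = 7 give E_7. f is A_3 but g is E_7, hence not right-equivalent.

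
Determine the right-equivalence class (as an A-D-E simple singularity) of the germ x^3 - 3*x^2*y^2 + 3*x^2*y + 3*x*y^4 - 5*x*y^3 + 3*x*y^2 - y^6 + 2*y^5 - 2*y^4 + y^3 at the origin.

E7

The Hessian of f at 0 has rank 0. Corank 2; j^3 = (x + y)^3 is a perfect cube, so E-series; the 4-jet and mu = 7 give E_7.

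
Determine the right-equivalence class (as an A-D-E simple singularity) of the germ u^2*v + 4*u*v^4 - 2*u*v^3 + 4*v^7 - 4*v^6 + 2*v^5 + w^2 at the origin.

D_6

The Hessian of f at 0 has rank 1. Corank 2; j^3 = u^2*v has shape L^2 M (L != M), so D-series; mu = 6 gives D_6.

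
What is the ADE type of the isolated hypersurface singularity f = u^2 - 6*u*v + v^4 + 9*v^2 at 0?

The Hessian of f at 0 has rank 1. Corank 1: A-series; mu = 3 gives A_3.

A_{3}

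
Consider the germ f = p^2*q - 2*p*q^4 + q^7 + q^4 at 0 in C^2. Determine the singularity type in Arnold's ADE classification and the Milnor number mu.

Type D_5, Milnor number mu = 5.

The Hessian of f at 0 is [[0, 0], [0, 0]] with rank 0, so corank 2. A Groebner basis of the Jacobian ideal J(f) in C{p,q} is {p^3, p^2/4 + q^3, p*q}; counting standard monomials gives mu = 5. Corank 2; j^3 = p^2*q has shape L^2 M (L != M), so D-series; mu = 5 gives D_5.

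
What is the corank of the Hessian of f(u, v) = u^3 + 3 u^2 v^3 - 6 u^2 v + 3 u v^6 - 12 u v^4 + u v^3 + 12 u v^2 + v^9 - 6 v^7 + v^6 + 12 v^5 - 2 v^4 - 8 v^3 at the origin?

Hessian at 0 has rank 0.

2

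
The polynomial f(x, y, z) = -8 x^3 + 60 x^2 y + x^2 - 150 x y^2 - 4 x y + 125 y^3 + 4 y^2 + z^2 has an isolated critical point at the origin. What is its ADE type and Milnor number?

Type A_{2}, Milnor number mu = 2.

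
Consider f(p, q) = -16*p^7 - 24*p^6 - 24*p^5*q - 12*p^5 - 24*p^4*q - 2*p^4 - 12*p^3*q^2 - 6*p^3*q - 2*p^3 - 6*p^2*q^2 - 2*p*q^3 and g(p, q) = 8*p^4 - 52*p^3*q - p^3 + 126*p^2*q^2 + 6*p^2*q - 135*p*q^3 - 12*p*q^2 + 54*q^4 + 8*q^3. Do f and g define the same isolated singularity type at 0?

The Hessian of f at 0 is [[0, 0], [0, 0]] with rank 0, so corank 2. A Groebner basis of the Jacobian ideal J(f) in C{p,q} is {3*p^2 + q^4 + q^3, p^3, p^2*q - p^2 - q^3/3, 2*p^2 + p*q^2 + 2*q^3/3}; counting standard monomials gives mu = 7. Corank 2; j^3 = -2*p^3 is a perfect cube, so E-series; the 4-jet and mu = 7 give E_7. The Hessian of g at 0 is [[0, 0], [0, 0]] with rank 0, so corank 2. A Groebner basis of the Jacobian ideal J(g) in C{p,q} is {3*p^2/4 - 3*p*q + q^4 - q^3/4 + 3*q^2, p^3 - 21*p^2/2 + 42*p*q - 9*q^3/2 - 42*q^2, p^2*q - 15*p^2/4 + 15*p*q - 11*q^3/4 - 15*q^2, -p^2 + p*q^2 + 4*p*q - 5*q^3/3 - 4*q^2}; counting standard monomials gives mu = 7. Corank 2; j^3 = -(p - 2*q)^3 is a perfect cube, so E-series; the 4-jet and mu = 7 give E_7. Both have type E_7, hence right-equivalent.

Yes.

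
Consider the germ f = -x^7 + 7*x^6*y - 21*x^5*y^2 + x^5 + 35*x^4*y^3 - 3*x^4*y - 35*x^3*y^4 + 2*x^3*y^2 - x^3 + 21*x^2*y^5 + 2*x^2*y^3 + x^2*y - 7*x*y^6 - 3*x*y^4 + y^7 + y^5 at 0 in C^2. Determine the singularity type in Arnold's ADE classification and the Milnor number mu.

The Hessian of f at 0 has rank 0. Corank 2; j^3 = -x^2*(x - y) has shape L^2 M (L != M), so D-series; mu = 6 gives D_6.

Type D6, Milnor number mu = 6.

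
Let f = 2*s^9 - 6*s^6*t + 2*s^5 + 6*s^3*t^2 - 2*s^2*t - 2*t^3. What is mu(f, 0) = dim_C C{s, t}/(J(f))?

The Hessian of f at 0 has rank 0. Corank 2; j^3 = -2*t*(s^2 + t^2) splits into three distinct lines over C (the quadratic factor has nonzero discriminant), so D_4.

4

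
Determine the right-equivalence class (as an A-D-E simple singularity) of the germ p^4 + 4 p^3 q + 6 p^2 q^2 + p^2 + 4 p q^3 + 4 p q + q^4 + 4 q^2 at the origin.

A3

The Hessian of f at 0 has rank 1. Corank 1: A-series; mu = 3 gives A_3.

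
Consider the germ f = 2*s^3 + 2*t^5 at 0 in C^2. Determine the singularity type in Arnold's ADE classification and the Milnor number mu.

The Hessian of f at 0 is [[0, 0], [0, 0]] with rank 0, so corank 2. A Groebner basis of the Jacobian ideal J(f) in C{s,t} is {t^4, s^2}; counting standard monomials gives mu = 8. Corank 2; j^3 = 2*s^3 is a perfect cube, so E-series; the 5-jet and mu = 8 give E_8.

Type E_8, Milnor number mu = 8.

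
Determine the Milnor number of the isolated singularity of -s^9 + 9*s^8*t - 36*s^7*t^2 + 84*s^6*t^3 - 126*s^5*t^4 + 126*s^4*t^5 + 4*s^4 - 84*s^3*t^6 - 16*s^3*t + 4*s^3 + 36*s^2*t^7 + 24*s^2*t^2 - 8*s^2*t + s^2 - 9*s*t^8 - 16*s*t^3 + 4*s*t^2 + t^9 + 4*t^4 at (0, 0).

8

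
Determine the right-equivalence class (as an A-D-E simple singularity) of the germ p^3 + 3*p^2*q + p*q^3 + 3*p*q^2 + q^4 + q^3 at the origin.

The Hessian of f at 0 has rank 0. Corank 2; j^3 = (p + q)^3 is a perfect cube, so E-series; the 4-jet and mu = 7 give E_7.

E7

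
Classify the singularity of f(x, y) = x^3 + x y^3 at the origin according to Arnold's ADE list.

E_7

The Hessian of f at 0 has rank 0. Corank 2; j^3 = x^3 is a perfect cube, so E-series; the 4-jet and mu = 7 give E_7.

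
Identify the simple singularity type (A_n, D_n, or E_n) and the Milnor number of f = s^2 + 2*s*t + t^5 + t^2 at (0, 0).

Type A4, Milnor number mu = 4.

The Hessian of f at 0 has rank 1. Corank 1: A-series; mu = 4 gives A_4.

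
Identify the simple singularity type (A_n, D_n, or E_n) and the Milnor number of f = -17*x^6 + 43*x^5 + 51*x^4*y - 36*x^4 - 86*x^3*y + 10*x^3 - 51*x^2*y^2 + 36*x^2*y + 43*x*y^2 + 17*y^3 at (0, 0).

Type D4, Milnor number mu = 4.

The Hessian of f at 0 is [[0, 0], [0, 0]] with rank 0, so corank 2. A Groebner basis of the Jacobian ideal J(f) in C{x,y} is {y^3, x^2 - 13*y^2/6, x*y + 3*y^2/2}; counting standard monomials gives mu = 4. Corank 2; j^3 = (x + y)*(10*x^2 + 26*x*y + 17*y^2) splits into three distinct lines over C (the quadratic factor has nonzero discriminant), so D_4.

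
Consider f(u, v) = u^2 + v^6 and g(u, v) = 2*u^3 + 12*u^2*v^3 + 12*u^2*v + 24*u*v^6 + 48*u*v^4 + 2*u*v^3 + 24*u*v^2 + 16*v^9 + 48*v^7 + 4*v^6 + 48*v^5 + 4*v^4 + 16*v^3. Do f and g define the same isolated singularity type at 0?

No.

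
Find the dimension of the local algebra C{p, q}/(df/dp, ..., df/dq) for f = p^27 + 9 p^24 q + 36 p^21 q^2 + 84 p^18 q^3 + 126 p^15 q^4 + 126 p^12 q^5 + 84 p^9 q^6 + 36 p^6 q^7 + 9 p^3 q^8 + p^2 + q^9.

8

The Hessian of f at 0 has rank 1. Corank 1: A-series; mu = 8 gives A_8.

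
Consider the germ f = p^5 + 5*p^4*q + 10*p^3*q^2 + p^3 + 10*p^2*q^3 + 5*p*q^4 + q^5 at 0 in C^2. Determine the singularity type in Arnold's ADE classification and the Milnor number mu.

The Hessian of f at 0 has rank 0. Corank 2; j^3 = p^3 is a perfect cube, so E-series; the 5-jet and mu = 8 give E_8.

Type E_8, Milnor number mu = 8.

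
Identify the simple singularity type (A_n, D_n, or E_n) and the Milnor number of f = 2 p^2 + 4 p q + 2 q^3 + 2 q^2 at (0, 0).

The Hessian of f at 0 is [[4, 4], [4, 4]] with rank 1, so corank 1. A Groebner basis of the Jacobian ideal J(f) in C{p,q} is {q^2, p + q}; counting standard monomials gives mu = 2. Corank 1: A-series; mu = 2 gives A_2.

Type A2, Milnor number mu = 2.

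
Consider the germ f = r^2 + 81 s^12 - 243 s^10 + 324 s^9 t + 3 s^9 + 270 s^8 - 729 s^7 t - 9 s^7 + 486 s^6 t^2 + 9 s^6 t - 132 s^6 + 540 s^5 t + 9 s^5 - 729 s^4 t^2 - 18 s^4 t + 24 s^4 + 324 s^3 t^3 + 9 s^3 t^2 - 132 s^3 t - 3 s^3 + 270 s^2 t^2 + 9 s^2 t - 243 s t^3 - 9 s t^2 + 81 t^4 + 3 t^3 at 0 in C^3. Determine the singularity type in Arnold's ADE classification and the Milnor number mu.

The Hessian of f at 0 has rank 1. Corank 2; j^3 = -3*(s - t)^3 is a perfect cube, so E-series; the 4-jet and mu = 7 give E_7.

Type E_7, Milnor number mu = 7.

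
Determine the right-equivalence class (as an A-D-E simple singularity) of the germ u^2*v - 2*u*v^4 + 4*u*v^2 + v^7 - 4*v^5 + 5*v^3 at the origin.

D4

The Hessian of f at 0 has rank 0. Corank 2; j^3 = v*(u^2 + 4*u*v + 5*v^2) splits into three distinct lines over C (the quadratic factor has nonzero discriminant), so D_4.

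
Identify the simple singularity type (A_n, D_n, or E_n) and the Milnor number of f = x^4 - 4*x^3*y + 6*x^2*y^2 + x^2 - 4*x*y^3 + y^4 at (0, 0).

Type A_3, Milnor number mu = 3.

The Hessian of f at 0 is [[2, 0], [0, 0]] with rank 1, so corank 1. A Groebner basis of the Jacobian ideal J(f) in C{x,y} is {y^3, x}; counting standard monomials gives mu = 3. Corank 1: A-series; mu = 3 gives A_3.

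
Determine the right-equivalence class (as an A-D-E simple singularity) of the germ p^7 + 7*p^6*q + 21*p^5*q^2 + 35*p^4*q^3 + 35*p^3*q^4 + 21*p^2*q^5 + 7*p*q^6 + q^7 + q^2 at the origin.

The Hessian of f at 0 has rank 1. Corank 1: A-series; mu = 6 gives A_6.

A_{6}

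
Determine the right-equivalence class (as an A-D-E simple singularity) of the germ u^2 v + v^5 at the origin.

D_{6}

The Hessian of f at 0 has rank 0. Corank 2; j^3 = u^2*v has shape L^2 M (L != M), so D-series; mu = 6 gives D_6.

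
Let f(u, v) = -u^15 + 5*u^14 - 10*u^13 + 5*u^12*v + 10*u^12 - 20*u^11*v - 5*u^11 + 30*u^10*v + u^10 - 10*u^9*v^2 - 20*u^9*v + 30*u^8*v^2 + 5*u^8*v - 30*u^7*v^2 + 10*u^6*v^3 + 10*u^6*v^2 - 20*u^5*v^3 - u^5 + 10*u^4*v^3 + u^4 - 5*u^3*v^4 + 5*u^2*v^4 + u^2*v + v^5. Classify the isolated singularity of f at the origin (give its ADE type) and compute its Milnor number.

Type D6, Milnor number mu = 6.

The Hessian of f at 0 is [[0, 0], [0, 0]] with rank 0, so corank 2. A Groebner basis of the Jacobian ideal J(f) in C{u,v} is {u^2/5 + v^4, u^3, u*v}; counting standard monomials gives mu = 6. Corank 2; j^3 = u^2*v has shape L^2 M (L != M), so D-series; mu = 6 gives D_6.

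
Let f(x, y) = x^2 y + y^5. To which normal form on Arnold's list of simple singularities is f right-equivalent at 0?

D6

The Hessian of f at 0 is [[0, 0], [0, 0]] with rank 0, so corank 2. A Groebner basis of the Jacobian ideal J(f) in C{x,y} is {x^2/5 + y^4, x^3, x*y}; counting standard monomials gives mu = 6. Corank 2; j^3 = x^2*y has shape L^2 M (L != M), so D-series; mu = 6 gives D_6.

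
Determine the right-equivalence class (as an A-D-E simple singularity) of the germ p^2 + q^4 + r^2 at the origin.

The Hessian of f at 0 is [[2, 0, 0], [0, 0, 0], [0, 0, 2]] with rank 2, so corank 1. A Groebner basis of the Jacobian ideal J(f) in C{p,q,r} is {q^3, p, r}; counting standard monomials gives mu = 3. Corank 1: A-series; mu = 3 gives A_3.

A_3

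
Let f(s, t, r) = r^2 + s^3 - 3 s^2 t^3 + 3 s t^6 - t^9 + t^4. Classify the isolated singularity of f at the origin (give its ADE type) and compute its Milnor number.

Type E_{6}, Milnor number mu = 6.

The Hessian of f at 0 is [[0, 0, 0], [0, 0, 0], [0, 0, 2]] with rank 1, so corank 2. A Groebner basis of the Jacobian ideal J(f) in C{s,t,r} is {t^3, s^2, r}; counting standard monomials gives mu = 6. Corank 2; j^3 = s^3 is a perfect cube, so E-series; the 4-jet and mu = 6 give E_6.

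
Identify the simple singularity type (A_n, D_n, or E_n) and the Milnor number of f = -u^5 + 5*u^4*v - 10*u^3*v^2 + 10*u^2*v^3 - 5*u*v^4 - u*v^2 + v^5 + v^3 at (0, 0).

The Hessian of f at 0 has rank 0. Corank 2; j^3 = -v^2*(u - v) has shape L^2 M (L != M), so D-series; mu = 6 gives D_6.

Type D_{6}, Milnor number mu = 6.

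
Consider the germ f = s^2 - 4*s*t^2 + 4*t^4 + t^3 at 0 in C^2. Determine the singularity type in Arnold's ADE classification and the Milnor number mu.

The Hessian of f at 0 has rank 1. Corank 1: A-series; mu = 2 gives A_2.

Type A2, Milnor number mu = 2.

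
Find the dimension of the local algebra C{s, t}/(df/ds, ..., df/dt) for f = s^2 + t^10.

9

The Hessian of f at 0 has rank 1. Corank 1: A-series; mu = 9 gives A_9.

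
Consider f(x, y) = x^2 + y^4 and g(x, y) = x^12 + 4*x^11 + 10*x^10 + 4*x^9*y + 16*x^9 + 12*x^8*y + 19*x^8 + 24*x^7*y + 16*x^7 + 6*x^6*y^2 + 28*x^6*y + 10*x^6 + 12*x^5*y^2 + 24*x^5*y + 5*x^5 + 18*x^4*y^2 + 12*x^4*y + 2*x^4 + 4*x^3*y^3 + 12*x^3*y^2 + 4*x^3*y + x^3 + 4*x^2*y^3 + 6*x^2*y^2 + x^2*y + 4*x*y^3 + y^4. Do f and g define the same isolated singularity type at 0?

No.

The Hessian of f at 0 has rank 1. Corank 1: A-series; mu = 3 gives A_3. The Hessian of g at 0 has rank 0. Corank 2; j^3 = x^2*(x + y) has shape L^2 M (L != M), so D-series; mu = 5 gives D_5. f is A_3 but g is D_5, hence not right-equivalent.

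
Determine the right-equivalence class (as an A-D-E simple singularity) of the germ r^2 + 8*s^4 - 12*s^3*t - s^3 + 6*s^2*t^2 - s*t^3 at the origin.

E_{7}

The Hessian of f at 0 has rank 1. Corank 2; j^3 = -s^3 is a perfect cube, so E-series; the 4-jet and mu = 7 give E_7.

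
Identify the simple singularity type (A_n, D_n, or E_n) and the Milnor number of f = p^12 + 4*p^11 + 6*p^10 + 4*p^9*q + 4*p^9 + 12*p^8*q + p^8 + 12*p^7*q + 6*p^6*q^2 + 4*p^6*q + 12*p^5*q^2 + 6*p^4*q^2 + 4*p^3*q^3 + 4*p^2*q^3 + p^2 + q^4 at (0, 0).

Type A_{3}, Milnor number mu = 3.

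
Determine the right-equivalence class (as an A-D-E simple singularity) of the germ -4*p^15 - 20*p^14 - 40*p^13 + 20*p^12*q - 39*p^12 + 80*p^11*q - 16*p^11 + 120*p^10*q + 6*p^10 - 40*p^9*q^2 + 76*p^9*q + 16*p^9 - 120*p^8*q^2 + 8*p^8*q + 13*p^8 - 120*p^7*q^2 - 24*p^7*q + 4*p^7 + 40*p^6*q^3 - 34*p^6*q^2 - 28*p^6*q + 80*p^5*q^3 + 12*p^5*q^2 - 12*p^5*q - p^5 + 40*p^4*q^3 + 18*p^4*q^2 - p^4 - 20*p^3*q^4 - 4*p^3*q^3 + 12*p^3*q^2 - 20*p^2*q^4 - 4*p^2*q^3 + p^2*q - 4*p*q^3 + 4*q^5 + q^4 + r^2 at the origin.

D_5

The Hessian of f at 0 is [[0, 0, 0], [0, 0, 0], [0, 0, 2]] with rank 1, so corank 2. A Groebner basis of the Jacobian ideal J(f) in C{p,q,r} is {p*q^2, -p*q/2 + q^3, p^2 + 2*p*q, r}; counting standard monomials gives mu = 5. Corank 2; j^3 = p^2*q has shape L^2 M (L != M), so D-series; mu = 5 gives D_5.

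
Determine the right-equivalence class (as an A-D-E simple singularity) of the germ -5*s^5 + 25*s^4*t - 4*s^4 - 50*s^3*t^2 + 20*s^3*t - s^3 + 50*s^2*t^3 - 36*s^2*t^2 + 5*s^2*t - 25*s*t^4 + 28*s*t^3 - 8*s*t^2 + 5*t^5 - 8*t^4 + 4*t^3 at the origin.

D_6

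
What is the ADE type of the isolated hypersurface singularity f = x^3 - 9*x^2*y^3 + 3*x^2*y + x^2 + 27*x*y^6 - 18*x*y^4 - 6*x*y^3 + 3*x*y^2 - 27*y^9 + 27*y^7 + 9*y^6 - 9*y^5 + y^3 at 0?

A2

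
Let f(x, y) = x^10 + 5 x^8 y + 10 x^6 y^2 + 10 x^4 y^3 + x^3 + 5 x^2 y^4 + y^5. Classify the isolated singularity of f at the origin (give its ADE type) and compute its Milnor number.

Type E8, Milnor number mu = 8.

The Hessian of f at 0 has rank 0. Corank 2; j^3 = x^3 is a perfect cube, so E-series; the 5-jet and mu = 8 give E_8.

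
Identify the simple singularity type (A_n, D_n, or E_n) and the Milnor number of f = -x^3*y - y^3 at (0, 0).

Type E_{7}, Milnor number mu = 7.

The Hessian of f at 0 has rank 0. Corank 2; j^3 = -y^3 is a perfect cube, so E-series; the 4-jet and mu = 7 give E_7.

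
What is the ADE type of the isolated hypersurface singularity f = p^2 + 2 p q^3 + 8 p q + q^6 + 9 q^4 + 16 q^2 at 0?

A_{3}

The Hessian of f at 0 is [[2, 8], [8, 32]] with rank 1, so corank 1. A Groebner basis of the Jacobian ideal J(f) in C{p,q} is {q^3, p + 4*q}; counting standard monomials gives mu = 3. Corank 1: A-series; mu = 3 gives A_3.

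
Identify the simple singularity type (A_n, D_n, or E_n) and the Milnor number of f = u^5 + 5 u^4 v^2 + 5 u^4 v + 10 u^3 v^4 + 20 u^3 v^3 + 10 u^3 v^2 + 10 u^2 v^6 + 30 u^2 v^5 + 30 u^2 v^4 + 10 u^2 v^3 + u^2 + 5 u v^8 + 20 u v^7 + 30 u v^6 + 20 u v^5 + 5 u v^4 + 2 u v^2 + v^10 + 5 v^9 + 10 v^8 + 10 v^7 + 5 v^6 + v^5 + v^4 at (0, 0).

Type A_4, Milnor number mu = 4.

The Hessian of f at 0 has rank 1. Corank 1: A-series; mu = 4 gives A_4.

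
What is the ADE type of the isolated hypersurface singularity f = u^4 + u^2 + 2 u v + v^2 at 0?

A3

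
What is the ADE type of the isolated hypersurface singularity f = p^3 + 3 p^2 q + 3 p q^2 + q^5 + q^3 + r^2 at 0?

E8

The Hessian of f at 0 has rank 1. Corank 2; j^3 = (p + q)^3 is a perfect cube, so E-series; the 5-jet and mu = 8 give E_8.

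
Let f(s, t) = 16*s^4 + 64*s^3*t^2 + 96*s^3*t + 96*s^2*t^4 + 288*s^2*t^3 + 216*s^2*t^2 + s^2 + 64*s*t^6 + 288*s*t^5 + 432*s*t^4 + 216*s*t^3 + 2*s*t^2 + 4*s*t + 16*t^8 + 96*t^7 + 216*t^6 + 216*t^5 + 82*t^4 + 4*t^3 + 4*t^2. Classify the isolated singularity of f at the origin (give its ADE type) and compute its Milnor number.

The Hessian of f at 0 has rank 1. Corank 1: A-series; mu = 3 gives A_3.

Type A_3, Milnor number mu = 3.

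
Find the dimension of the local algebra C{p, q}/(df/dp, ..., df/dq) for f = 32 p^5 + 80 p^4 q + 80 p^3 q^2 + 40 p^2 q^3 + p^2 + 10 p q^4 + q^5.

The Hessian of f at 0 is [[2, 0], [0, 0]] with rank 1, so corank 1. A Groebner basis of the Jacobian ideal J(f) in C{p,q} is {q^4, p}; counting standard monomials gives mu = 4. Corank 1: A-series; mu = 4 gives A_4.

4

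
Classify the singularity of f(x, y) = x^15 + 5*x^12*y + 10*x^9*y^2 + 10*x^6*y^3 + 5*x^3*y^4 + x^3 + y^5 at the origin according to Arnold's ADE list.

E_8

The Hessian of f at 0 is [[0, 0], [0, 0]] with rank 0, so corank 2. A Groebner basis of the Jacobian ideal J(f) in C{x,y} is {y^4, x^2}; counting standard monomials gives mu = 8. Corank 2; j^3 = x^3 is a perfect cube, so E-series; the 5-jet and mu = 8 give E_8.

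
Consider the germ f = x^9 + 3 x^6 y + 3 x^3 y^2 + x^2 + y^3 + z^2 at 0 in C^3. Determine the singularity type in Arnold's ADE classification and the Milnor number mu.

The Hessian of f at 0 has rank 2. Corank 1: A-series; mu = 2 gives A_2.

Type A_2, Milnor number mu = 2.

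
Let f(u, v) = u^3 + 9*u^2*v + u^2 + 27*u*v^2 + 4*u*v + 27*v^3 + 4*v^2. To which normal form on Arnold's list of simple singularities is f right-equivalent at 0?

A2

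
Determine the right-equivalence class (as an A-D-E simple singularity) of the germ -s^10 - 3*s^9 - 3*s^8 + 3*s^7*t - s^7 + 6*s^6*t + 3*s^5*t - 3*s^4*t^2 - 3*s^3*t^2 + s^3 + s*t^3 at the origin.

E7

The Hessian of f at 0 has rank 0. Corank 2; j^3 = s^3 is a perfect cube, so E-series; the 4-jet and mu = 7 give E_7.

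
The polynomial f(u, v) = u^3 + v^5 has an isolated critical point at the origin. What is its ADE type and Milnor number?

Type E_8, Milnor number mu = 8.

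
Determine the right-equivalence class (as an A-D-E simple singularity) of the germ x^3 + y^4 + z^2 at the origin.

E_6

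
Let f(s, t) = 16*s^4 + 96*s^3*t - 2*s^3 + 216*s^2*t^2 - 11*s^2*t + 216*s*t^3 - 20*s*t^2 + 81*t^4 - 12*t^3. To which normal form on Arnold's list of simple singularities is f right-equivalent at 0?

The Hessian of f at 0 is [[0, 0], [0, 0]] with rank 0, so corank 2. A Groebner basis of the Jacobian ideal J(f) in C{s,t} is {s*t^2 - s*t/4 - t^2/2, s*t/8 + t^3 + t^2/4, s^2 + 7*s*t/2 + 3*t^2}; counting standard monomials gives mu = 5. Corank 2; j^3 = -(s + 2*t)^2*(2*s + 3*t) has shape L^2 M (L != M), so D-series; mu = 5 gives D_5.

D_5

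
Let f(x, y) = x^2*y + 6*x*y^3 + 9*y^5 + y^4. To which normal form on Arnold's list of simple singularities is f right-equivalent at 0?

The Hessian of f at 0 has rank 0. Corank 2; j^3 = x^2*y has shape L^2 M (L != M), so D-series; mu = 5 gives D_5.

D_5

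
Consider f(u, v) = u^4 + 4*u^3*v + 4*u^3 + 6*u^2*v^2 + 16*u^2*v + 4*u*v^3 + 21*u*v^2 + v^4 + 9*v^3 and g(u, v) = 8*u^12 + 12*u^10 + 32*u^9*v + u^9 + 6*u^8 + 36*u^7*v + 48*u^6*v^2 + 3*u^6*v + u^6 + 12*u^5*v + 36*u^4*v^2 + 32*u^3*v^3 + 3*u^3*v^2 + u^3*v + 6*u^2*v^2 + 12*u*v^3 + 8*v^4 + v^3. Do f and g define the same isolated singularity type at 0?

The Hessian of f at 0 has rank 0. Corank 2; j^3 = (u + v)*(2*u + 3*v)^2 has shape L^2 M (L != M), so D-series; mu = 5 gives D_5. The Hessian of g at 0 has rank 0. Corank 2; j^3 = v^3 is a perfect cube, so E-series; the 4-jet and mu = 7 give E_7. f is D_5 but g is E_7, hence not right-equivalent.

No.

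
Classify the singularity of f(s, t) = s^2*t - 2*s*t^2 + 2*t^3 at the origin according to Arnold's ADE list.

D_4

The Hessian of f at 0 has rank 0. Corank 2; j^3 = t*(s^2 - 2*s*t + 2*t^2) splits into three distinct lines over C (the quadratic factor has nonzero discriminant), so D_4.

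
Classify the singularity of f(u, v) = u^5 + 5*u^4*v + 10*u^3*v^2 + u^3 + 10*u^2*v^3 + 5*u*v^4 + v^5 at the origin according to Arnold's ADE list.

E8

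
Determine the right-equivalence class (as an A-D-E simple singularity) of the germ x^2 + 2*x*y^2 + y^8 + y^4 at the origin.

A_{7}

The Hessian of f at 0 is [[2, 0], [0, 0]] with rank 1, so corank 1. A Groebner basis of the Jacobian ideal J(f) in C{x,y} is {x^4, x^3*y, x + y^2}; counting standard monomials gives mu = 7. Corank 1: A-series; mu = 7 gives A_7.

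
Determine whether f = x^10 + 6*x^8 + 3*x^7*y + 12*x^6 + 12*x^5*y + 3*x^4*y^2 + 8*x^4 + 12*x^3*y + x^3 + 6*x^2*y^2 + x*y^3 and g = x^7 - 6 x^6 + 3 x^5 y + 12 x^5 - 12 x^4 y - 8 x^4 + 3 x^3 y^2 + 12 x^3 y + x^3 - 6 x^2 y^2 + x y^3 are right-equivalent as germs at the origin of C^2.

Yes.

The Hessian of f at 0 is [[0, 0], [0, 0]] with rank 0, so corank 2. A Groebner basis of the Jacobian ideal J(f) in C{x,y} is {3*x^2/4 + y^4 + y^3/4, x^3, x^2*y - x^2/4 - y^3/12, x^2 + x*y^2 + y^3/3}; counting standard monomials gives mu = 7. Corank 2; j^3 = x^3 is a perfect cube, so E-series; the 4-jet and mu = 7 give E_7. The Hessian of g at 0 is [[0, 0], [0, 0]] with rank 0, so corank 2. A Groebner basis of the Jacobian ideal J(g) in C{x,y} is {3*x^2/4 + y^4 + y^3/4, x^3, x^2*y - x^2/4 - y^3/12, -x^2 + x*y^2 - y^3/3}; counting standard monomials gives mu = 7. Corank 2; j^3 = x^3 is a perfect cube, so E-series; the 4-jet and mu = 7 give E_7. Both have type E_7, hence right-equivalent.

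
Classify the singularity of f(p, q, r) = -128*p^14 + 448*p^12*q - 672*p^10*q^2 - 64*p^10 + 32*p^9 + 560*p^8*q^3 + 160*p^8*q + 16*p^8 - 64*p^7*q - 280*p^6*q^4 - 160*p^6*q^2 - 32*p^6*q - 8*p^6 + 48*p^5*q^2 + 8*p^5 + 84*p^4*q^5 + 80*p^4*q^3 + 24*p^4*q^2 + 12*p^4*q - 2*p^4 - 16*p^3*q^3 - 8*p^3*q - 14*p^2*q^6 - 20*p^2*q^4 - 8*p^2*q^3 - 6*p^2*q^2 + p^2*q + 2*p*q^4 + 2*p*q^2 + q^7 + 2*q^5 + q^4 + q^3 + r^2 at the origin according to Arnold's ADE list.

D5

The Hessian of f at 0 is [[0, 0, 0], [0, 0, 0], [0, 0, 2]] with rank 1, so corank 2. A Groebner basis of the Jacobian ideal J(f) in C{p,q,r} is {p*q^2 + p*q/2 + q^2/2, -p*q/2 + q^3 - q^2/2, p^2 + 4*p*q + 3*q^2, r}; counting standard monomials gives mu = 5. Corank 2; j^3 = q*(p + q)^2 has shape L^2 M (L != M), so D-series; mu = 5 gives D_5.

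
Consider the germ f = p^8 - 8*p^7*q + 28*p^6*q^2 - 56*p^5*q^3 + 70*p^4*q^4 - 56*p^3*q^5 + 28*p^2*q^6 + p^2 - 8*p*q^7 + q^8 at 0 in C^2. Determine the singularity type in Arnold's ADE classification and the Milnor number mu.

The Hessian of f at 0 has rank 1. Corank 1: A-series; mu = 7 gives A_7.

Type A_7, Milnor number mu = 7.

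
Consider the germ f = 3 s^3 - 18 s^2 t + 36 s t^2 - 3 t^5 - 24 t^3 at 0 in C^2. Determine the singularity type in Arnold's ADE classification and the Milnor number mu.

Type E8, Milnor number mu = 8.

The Hessian of f at 0 has rank 0. Corank 2; j^3 = 3*(s - 2*t)^3 is a perfect cube, so E-series; the 5-jet and mu = 8 give E_8.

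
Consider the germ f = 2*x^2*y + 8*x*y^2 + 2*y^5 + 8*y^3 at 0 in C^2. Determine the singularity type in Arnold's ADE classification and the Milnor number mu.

The Hessian of f at 0 is [[0, 0], [0, 0]] with rank 0, so corank 2. A Groebner basis of the Jacobian ideal J(f) in C{x,y} is {x^2/5 + y^4 - 4*y^2/5, x^3 + 8*y^3, x*y + 2*y^2}; counting standard monomials gives mu = 6. Corank 2; j^3 = 2*y*(x + 2*y)^2 has shape L^2 M (L != M), so D-series; mu = 6 gives D_6.

Type D_6, Milnor number mu = 6.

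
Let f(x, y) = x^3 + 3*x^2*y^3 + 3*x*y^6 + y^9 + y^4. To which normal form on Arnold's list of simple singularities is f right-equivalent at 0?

E_6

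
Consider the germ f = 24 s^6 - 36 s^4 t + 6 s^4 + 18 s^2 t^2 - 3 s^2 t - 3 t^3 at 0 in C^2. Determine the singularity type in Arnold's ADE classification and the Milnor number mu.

The Hessian of f at 0 is [[0, 0], [0, 0]] with rank 0, so corank 2. A Groebner basis of the Jacobian ideal J(f) in C{s,t} is {t^3, s^2 + 3*t^2, s*t}; counting standard monomials gives mu = 4. Corank 2; j^3 = -3*t*(s^2 + t^2) splits into three distinct lines over C (the quadratic factor has nonzero discriminant), so D_4.

Type D4, Milnor number mu = 4.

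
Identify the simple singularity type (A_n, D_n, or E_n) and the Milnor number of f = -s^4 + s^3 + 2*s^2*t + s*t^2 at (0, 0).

The Hessian of f at 0 has rank 0. Corank 2; j^3 = s*(s + t)^2 has shape L^2 M (L != M), so D-series; mu = 5 gives D_5.

Type D5, Milnor number mu = 5.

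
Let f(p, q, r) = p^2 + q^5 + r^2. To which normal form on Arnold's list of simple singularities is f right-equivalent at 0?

The Hessian of f at 0 is [[2, 0, 0], [0, 0, 0], [0, 0, 2]] with rank 2, so corank 1. A Groebner basis of the Jacobian ideal J(f) in C{p,q,r} is {q^4, p, r}; counting standard monomials gives mu = 4. Corank 1: A-series; mu = 4 gives A_4.

A_{4}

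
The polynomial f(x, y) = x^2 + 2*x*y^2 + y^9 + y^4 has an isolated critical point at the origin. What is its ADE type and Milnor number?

The Hessian of f at 0 has rank 1. Corank 1: A-series; mu = 8 gives A_8.

Type A_{8}, Milnor number mu = 8.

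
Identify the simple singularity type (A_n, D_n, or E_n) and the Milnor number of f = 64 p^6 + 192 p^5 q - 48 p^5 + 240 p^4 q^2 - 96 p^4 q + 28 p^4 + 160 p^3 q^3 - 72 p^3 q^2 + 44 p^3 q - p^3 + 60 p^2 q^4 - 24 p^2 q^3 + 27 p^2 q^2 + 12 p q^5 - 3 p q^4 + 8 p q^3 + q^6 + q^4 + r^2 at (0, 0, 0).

The Hessian of f at 0 is [[0, 0, 0], [0, 0, 0], [0, 0, 2]] with rank 1, so corank 2. A Groebner basis of the Jacobian ideal J(f) in C{p,q,r} is {p^3, p^2*q, -p^2/2 + p*q^2, 3*p^2 + q^3, r}; counting standard monomials gives mu = 6. Corank 2; j^3 = -p^3 is a perfect cube, so E-series; the 4-jet and mu = 6 give E_6.

Type E6, Milnor number mu = 6.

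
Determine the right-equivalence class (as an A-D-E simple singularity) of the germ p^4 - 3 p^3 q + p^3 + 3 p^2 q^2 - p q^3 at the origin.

E7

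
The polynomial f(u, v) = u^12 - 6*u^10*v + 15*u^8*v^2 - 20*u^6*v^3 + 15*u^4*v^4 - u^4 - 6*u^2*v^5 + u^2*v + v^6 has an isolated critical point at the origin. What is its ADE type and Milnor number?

Type D7, Milnor number mu = 7.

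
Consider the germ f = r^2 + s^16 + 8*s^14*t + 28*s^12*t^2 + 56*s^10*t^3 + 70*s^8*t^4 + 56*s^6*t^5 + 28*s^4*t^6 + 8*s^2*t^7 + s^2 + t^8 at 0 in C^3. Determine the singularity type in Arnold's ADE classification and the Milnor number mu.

Type A_7, Milnor number mu = 7.

The Hessian of f at 0 has rank 2. Corank 1: A-series; mu = 7 gives A_7.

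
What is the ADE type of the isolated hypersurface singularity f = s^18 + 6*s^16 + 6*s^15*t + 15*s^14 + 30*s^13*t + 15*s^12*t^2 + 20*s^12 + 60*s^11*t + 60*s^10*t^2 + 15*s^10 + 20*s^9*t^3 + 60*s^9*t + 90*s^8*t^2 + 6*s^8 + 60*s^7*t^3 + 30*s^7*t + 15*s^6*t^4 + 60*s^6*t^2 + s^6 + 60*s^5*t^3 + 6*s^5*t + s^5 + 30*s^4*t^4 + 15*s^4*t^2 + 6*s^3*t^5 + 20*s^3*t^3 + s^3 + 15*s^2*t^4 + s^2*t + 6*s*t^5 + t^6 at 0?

D_{7}

The Hessian of f at 0 has rank 0. Corank 2; j^3 = s^2*(s + t) has shape L^2 M (L != M), so D-series; mu = 7 gives D_7.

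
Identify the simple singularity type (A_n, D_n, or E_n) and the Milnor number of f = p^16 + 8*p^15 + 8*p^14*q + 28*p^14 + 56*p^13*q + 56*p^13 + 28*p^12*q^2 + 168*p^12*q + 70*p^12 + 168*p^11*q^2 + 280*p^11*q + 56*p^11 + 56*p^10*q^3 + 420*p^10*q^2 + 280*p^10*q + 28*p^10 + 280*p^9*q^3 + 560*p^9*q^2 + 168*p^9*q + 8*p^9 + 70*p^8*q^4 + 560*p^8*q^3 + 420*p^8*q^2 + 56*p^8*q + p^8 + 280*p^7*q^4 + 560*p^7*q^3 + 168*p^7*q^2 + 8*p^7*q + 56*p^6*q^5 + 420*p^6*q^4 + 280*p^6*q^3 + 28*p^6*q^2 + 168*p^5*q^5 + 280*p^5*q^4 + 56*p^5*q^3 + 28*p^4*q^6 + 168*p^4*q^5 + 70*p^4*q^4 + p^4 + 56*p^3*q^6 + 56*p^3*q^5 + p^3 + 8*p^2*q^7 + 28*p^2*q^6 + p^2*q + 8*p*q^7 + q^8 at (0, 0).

The Hessian of f at 0 has rank 0. Corank 2; j^3 = p^2*(p + q) has shape L^2 M (L != M), so D-series; mu = 9 gives D_9.

Type D_9, Milnor number mu = 9.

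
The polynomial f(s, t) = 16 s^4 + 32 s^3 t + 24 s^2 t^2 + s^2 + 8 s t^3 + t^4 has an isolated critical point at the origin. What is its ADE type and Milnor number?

Type A3, Milnor number mu = 3.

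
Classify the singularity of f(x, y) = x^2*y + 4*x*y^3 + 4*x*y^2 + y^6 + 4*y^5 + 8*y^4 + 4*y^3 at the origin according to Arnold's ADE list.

The Hessian of f at 0 has rank 0. Corank 2; j^3 = y*(x + 2*y)^2 has shape L^2 M (L != M), so D-series; mu = 7 gives D_7.

D7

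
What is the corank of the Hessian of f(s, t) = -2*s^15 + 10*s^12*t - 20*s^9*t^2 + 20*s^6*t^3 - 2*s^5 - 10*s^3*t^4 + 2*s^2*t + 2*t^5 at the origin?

Hessian at 0 has rank 0.

2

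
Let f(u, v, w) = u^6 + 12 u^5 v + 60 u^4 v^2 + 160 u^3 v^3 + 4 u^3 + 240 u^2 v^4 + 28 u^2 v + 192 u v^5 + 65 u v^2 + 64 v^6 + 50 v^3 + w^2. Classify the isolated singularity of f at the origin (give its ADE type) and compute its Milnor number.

Type D7, Milnor number mu = 7.

The Hessian of f at 0 is [[0, 0, 0], [0, 0, 0], [0, 0, 2]] with rank 1, so corank 2. A Groebner basis of the Jacobian ideal J(f) in C{u,v,w} is {-32*u*v/3 + v^5 - 80*v^2/3, u*v^2 + 5*v^3/2, u^2 + 9*u*v/2 + 5*v^2, w}; counting standard monomials gives mu = 7. Corank 2; j^3 = (u + 2*v)*(2*u + 5*v)^2 has shape L^2 M (L != M), so D-series; mu = 7 gives D_7.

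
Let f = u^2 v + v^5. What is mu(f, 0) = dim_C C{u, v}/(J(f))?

The Hessian of f at 0 has rank 0. Corank 2; j^3 = u^2*v has shape L^2 M (L != M), so D-series; mu = 6 gives D_6.

6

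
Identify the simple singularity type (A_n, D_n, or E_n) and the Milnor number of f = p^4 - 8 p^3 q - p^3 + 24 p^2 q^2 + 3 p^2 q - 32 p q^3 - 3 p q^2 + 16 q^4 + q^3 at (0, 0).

Type E_{6}, Milnor number mu = 6.

The Hessian of f at 0 has rank 0. Corank 2; j^3 = -(p - q)^3 is a perfect cube, so E-series; the 4-jet and mu = 6 give E_6.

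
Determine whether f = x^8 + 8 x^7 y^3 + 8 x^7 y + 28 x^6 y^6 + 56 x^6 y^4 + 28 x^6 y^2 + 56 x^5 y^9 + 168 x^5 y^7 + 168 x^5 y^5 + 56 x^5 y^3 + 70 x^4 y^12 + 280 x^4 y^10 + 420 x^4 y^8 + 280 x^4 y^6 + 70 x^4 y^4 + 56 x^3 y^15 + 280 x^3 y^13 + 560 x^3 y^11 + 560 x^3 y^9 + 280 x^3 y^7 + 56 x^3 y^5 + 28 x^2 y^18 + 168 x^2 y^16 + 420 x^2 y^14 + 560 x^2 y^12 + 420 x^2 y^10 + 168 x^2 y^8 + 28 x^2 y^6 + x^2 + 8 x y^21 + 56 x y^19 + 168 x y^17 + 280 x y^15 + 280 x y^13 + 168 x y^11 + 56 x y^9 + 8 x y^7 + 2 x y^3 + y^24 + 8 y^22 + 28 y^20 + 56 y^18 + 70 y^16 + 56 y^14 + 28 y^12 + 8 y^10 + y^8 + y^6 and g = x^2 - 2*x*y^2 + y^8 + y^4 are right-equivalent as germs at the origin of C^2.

Yes.

The Hessian of f at 0 has rank 1. Corank 1: A-series; mu = 7 gives A_7. The Hessian of g at 0 has rank 1. Corank 1: A-series; mu = 7 gives A_7. Both have type A_7, hence right-equivalent.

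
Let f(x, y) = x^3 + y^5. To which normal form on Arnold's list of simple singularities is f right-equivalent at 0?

E_{8}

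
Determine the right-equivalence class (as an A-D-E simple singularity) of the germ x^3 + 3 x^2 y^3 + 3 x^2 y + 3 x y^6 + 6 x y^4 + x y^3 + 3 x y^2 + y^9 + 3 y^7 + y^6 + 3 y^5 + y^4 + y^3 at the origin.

The Hessian of f at 0 has rank 0. Corank 2; j^3 = (x + y)^3 is a perfect cube, so E-series; the 4-jet and mu = 7 give E_7.

E7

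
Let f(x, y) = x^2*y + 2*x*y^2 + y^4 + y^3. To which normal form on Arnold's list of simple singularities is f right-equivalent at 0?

D5

The Hessian of f at 0 is [[0, 0], [0, 0]] with rank 0, so corank 2. A Groebner basis of the Jacobian ideal J(f) in C{x,y} is {x^3 - x^2/4 + y^2/4, x^2/4 + y^3 - y^2/4, x*y + y^2}; counting standard monomials gives mu = 5. Corank 2; j^3 = y*(x + y)^2 has shape L^2 M (L != M), so D-series; mu = 5 gives D_5.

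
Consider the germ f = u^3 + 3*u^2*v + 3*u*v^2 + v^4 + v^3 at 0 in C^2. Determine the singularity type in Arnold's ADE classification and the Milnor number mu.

Type E_{6}, Milnor number mu = 6.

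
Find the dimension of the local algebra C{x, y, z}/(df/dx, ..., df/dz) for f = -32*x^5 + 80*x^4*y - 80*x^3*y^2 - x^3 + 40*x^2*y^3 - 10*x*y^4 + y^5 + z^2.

The Hessian of f at 0 is [[0, 0, 0], [0, 0, 0], [0, 0, 2]] with rank 1, so corank 2. A Groebner basis of the Jacobian ideal J(f) in C{x,y,z} is {y^5, x*y^3 - y^4/8, x^2, z}; counting standard monomials gives mu = 8. Corank 2; j^3 = -x^3 is a perfect cube, so E-series; the 5-jet and mu = 8 give E_8.

8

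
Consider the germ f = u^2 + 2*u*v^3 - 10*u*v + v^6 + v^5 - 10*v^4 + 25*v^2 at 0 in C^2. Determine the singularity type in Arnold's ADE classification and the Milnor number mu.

Type A_4, Milnor number mu = 4.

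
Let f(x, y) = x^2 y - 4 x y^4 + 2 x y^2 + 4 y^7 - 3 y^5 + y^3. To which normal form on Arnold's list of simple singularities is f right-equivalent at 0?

D_{6}

The Hessian of f at 0 has rank 0. Corank 2; j^3 = y*(x + y)^2 has shape L^2 M (L != M), so D-series; mu = 6 gives D_6.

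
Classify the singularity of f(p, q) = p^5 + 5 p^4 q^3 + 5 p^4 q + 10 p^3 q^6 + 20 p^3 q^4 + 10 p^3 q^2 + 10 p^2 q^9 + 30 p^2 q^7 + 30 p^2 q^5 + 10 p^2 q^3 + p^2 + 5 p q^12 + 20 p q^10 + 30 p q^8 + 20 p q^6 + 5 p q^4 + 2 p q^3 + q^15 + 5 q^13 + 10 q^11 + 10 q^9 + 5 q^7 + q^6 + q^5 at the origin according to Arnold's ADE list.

A_{4}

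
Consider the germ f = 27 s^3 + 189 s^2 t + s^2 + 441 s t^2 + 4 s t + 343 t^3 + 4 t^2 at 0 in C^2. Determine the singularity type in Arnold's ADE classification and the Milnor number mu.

Type A_{2}, Milnor number mu = 2.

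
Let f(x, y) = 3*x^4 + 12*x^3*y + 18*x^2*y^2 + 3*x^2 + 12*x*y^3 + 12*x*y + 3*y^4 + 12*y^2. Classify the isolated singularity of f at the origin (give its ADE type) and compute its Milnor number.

The Hessian of f at 0 has rank 1. Corank 1: A-series; mu = 3 gives A_3.

Type A3, Milnor number mu = 3.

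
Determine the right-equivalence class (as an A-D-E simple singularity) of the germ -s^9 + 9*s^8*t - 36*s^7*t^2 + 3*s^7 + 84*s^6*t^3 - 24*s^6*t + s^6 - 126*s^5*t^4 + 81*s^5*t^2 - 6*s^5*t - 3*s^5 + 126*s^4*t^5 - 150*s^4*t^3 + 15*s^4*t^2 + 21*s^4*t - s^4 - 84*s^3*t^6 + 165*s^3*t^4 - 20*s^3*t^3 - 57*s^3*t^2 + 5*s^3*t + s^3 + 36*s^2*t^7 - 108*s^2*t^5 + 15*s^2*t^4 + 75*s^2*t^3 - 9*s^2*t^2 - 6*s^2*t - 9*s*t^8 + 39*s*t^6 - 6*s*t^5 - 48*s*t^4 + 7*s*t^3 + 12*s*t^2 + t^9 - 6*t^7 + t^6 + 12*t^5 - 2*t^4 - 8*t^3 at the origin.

The Hessian of f at 0 is [[0, 0], [0, 0]] with rank 0, so corank 2. A Groebner basis of the Jacobian ideal J(f) in C{s,t} is {3*s^2 - 12*s*t + t^4 - t^3 + 12*t^2, s^3 - 18*s^2 + 72*s*t - 2*t^3 - 72*t^2, s^2*t - 7*s^2 + 28*s*t - 5*t^3/3 - 28*t^2, -2*s^2 + s*t^2 + 8*s*t - 4*t^3/3 - 8*t^2}; counting standard monomials gives mu = 7. Corank 2; j^3 = (s - 2*t)^3 is a perfect cube, so E-series; the 4-jet and mu = 7 give E_7.

E_{7}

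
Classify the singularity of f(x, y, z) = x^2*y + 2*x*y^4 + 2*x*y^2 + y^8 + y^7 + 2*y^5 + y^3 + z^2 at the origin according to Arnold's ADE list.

D_{9}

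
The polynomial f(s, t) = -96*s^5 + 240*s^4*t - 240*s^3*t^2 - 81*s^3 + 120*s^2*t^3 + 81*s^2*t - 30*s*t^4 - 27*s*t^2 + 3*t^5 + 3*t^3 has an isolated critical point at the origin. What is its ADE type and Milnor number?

The Hessian of f at 0 has rank 0. Corank 2; j^3 = -3*(3*s - t)^3 is a perfect cube, so E-series; the 5-jet and mu = 8 give E_8.

Type E_8, Milnor number mu = 8.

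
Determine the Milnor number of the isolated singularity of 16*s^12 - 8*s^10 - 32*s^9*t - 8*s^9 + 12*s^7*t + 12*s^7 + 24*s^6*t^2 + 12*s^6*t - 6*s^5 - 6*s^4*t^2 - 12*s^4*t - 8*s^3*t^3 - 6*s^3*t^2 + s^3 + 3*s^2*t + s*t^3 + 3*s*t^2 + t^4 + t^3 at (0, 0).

7

The Hessian of f at 0 is [[0, 0], [0, 0]] with rank 0, so corank 2. A Groebner basis of the Jacobian ideal J(f) in C{s,t} is {s^3 + 3*s^2*t + 6*s^2 + 12*s*t + 6*t^2, -3*s^2 + s*t^2 - 6*s*t - 3*t^2, 3*s^2 + 6*s*t + t^3 + 3*t^2}; counting standard monomials gives mu = 7. Corank 2; j^3 = (s + t)^3 is a perfect cube, so E-series; the 4-jet and mu = 7 give E_7.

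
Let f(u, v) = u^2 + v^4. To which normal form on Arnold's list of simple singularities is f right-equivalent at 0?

A_{3}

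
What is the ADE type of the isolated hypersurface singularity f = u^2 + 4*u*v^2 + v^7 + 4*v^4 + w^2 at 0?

A_6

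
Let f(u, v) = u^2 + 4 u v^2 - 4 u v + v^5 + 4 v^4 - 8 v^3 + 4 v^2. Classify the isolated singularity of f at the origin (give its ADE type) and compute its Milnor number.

Type A_{4}, Milnor number mu = 4.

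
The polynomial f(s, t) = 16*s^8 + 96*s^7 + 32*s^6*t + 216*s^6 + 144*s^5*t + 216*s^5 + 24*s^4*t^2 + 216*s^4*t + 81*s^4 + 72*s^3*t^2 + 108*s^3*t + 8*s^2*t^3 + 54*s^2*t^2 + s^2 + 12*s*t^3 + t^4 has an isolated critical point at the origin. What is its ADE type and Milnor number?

Type A_{3}, Milnor number mu = 3.

The Hessian of f at 0 has rank 1. Corank 1: A-series; mu = 3 gives A_3.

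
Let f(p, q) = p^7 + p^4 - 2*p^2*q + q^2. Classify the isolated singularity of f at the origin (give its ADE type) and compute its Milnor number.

Type A_6, Milnor number mu = 6.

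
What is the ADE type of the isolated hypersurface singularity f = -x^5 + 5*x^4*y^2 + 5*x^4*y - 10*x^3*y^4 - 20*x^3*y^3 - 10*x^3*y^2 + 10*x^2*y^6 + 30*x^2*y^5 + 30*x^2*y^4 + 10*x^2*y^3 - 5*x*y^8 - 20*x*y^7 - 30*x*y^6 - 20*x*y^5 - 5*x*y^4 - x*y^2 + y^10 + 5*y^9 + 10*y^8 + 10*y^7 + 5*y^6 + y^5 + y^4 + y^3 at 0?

D_{6}

The Hessian of f at 0 is [[0, 0], [0, 0]] with rank 0, so corank 2. A Groebner basis of the Jacobian ideal J(f) in C{x,y} is {x^4 + y^2/5, y^3, x*y - y^2}; counting standard monomials gives mu = 6. Corank 2; j^3 = -y^2*(x - y) has shape L^2 M (L != M), so D-series; mu = 6 gives D_6.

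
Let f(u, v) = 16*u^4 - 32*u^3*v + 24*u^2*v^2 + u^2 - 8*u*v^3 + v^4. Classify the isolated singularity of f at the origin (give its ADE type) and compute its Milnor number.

The Hessian of f at 0 is [[2, 0], [0, 0]] with rank 1, so corank 1. A Groebner basis of the Jacobian ideal J(f) in C{u,v} is {v^3, u}; counting standard monomials gives mu = 3. Corank 1: A-series; mu = 3 gives A_3.

Type A_3, Milnor number mu = 3.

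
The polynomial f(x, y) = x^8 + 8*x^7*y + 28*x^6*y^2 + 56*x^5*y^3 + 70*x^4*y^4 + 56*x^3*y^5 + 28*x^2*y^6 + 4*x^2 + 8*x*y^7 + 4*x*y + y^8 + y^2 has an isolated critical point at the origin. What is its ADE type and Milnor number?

Type A_{7}, Milnor number mu = 7.

The Hessian of f at 0 is [[8, 4], [4, 2]] with rank 1, so corank 1. A Groebner basis of the Jacobian ideal J(f) in C{x,y} is {y^7, x + y/2}; counting standard monomials gives mu = 7. Corank 1: A-series; mu = 7 gives A_7.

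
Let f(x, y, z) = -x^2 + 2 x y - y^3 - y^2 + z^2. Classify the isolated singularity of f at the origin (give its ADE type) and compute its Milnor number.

Type A_2, Milnor number mu = 2.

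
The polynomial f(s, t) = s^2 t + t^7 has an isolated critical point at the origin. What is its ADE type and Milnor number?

Type D_{8}, Milnor number mu = 8.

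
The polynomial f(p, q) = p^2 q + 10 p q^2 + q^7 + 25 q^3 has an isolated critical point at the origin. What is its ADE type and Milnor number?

The Hessian of f at 0 has rank 0. Corank 2; j^3 = q*(p + 5*q)^2 has shape L^2 M (L != M), so D-series; mu = 8 gives D_8.

Type D_{8}, Milnor number mu = 8.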